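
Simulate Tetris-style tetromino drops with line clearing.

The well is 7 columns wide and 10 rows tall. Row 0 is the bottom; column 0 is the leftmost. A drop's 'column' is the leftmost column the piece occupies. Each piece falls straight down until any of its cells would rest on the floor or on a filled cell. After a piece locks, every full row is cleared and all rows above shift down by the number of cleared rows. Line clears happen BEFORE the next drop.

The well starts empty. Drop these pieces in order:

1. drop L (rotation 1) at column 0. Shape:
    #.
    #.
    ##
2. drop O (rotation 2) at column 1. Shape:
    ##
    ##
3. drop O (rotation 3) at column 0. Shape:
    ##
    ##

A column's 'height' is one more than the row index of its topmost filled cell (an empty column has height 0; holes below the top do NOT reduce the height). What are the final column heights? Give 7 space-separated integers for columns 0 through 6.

Drop 1: L rot1 at col 0 lands with bottom-row=0; cleared 0 line(s) (total 0); column heights now [3 1 0 0 0 0 0], max=3
Drop 2: O rot2 at col 1 lands with bottom-row=1; cleared 0 line(s) (total 0); column heights now [3 3 3 0 0 0 0], max=3
Drop 3: O rot3 at col 0 lands with bottom-row=3; cleared 0 line(s) (total 0); column heights now [5 5 3 0 0 0 0], max=5

Answer: 5 5 3 0 0 0 0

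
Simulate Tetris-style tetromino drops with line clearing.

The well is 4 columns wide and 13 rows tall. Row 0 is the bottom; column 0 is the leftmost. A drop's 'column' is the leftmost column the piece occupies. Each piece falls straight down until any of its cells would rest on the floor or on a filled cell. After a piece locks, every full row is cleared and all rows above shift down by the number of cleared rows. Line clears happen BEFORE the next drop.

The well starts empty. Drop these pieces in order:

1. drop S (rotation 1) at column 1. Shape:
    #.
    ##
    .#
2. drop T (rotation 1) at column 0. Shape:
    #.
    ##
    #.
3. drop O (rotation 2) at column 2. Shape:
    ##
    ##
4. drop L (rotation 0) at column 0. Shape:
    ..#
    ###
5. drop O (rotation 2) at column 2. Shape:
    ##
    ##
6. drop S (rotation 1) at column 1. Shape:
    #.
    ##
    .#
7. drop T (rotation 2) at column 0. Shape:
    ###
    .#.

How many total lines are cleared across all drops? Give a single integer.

Answer: 2

Derivation:
Drop 1: S rot1 at col 1 lands with bottom-row=0; cleared 0 line(s) (total 0); column heights now [0 3 2 0], max=3
Drop 2: T rot1 at col 0 lands with bottom-row=2; cleared 0 line(s) (total 0); column heights now [5 4 2 0], max=5
Drop 3: O rot2 at col 2 lands with bottom-row=2; cleared 2 line(s) (total 2); column heights now [3 2 2 0], max=3
Drop 4: L rot0 at col 0 lands with bottom-row=3; cleared 0 line(s) (total 2); column heights now [4 4 5 0], max=5
Drop 5: O rot2 at col 2 lands with bottom-row=5; cleared 0 line(s) (total 2); column heights now [4 4 7 7], max=7
Drop 6: S rot1 at col 1 lands with bottom-row=7; cleared 0 line(s) (total 2); column heights now [4 10 9 7], max=10
Drop 7: T rot2 at col 0 lands with bottom-row=10; cleared 0 line(s) (total 2); column heights now [12 12 12 7], max=12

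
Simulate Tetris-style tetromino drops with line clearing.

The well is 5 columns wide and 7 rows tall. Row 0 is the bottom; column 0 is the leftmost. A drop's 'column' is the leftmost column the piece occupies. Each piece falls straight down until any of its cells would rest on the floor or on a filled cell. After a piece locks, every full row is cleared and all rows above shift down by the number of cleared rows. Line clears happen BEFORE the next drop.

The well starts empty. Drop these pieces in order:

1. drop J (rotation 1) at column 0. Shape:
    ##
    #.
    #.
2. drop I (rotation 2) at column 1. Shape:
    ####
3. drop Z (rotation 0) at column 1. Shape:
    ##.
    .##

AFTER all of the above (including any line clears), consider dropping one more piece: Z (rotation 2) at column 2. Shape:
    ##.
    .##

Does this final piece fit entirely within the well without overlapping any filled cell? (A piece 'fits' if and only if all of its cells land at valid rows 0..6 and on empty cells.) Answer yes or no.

Drop 1: J rot1 at col 0 lands with bottom-row=0; cleared 0 line(s) (total 0); column heights now [3 3 0 0 0], max=3
Drop 2: I rot2 at col 1 lands with bottom-row=3; cleared 0 line(s) (total 0); column heights now [3 4 4 4 4], max=4
Drop 3: Z rot0 at col 1 lands with bottom-row=4; cleared 0 line(s) (total 0); column heights now [3 6 6 5 4], max=6
Test piece Z rot2 at col 2 (width 3): heights before test = [3 6 6 5 4]; fits = True

Answer: yes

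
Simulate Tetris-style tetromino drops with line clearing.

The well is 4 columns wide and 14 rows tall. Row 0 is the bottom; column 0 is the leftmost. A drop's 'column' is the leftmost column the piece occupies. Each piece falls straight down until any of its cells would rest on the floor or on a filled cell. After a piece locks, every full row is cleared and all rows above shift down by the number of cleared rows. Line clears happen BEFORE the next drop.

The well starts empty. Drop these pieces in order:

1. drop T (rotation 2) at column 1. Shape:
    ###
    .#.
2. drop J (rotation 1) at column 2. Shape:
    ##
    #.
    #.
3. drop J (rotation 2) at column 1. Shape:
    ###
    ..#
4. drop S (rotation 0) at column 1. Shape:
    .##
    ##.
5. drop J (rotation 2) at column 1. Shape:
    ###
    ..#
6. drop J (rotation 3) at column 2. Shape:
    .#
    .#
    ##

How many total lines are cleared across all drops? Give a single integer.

Answer: 0

Derivation:
Drop 1: T rot2 at col 1 lands with bottom-row=0; cleared 0 line(s) (total 0); column heights now [0 2 2 2], max=2
Drop 2: J rot1 at col 2 lands with bottom-row=2; cleared 0 line(s) (total 0); column heights now [0 2 5 5], max=5
Drop 3: J rot2 at col 1 lands with bottom-row=5; cleared 0 line(s) (total 0); column heights now [0 7 7 7], max=7
Drop 4: S rot0 at col 1 lands with bottom-row=7; cleared 0 line(s) (total 0); column heights now [0 8 9 9], max=9
Drop 5: J rot2 at col 1 lands with bottom-row=9; cleared 0 line(s) (total 0); column heights now [0 11 11 11], max=11
Drop 6: J rot3 at col 2 lands with bottom-row=11; cleared 0 line(s) (total 0); column heights now [0 11 12 14], max=14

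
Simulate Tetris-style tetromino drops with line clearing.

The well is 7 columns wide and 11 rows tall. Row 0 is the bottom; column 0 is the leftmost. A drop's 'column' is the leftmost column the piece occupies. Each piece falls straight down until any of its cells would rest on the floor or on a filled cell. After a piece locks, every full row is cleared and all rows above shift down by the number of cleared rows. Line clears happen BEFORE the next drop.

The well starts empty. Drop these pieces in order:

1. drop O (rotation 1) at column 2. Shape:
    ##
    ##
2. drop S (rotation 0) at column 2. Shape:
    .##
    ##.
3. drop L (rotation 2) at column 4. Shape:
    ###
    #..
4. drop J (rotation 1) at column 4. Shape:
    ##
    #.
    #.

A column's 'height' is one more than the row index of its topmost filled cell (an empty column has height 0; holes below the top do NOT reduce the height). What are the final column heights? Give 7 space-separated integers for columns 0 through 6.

Answer: 0 0 3 4 9 9 6

Derivation:
Drop 1: O rot1 at col 2 lands with bottom-row=0; cleared 0 line(s) (total 0); column heights now [0 0 2 2 0 0 0], max=2
Drop 2: S rot0 at col 2 lands with bottom-row=2; cleared 0 line(s) (total 0); column heights now [0 0 3 4 4 0 0], max=4
Drop 3: L rot2 at col 4 lands with bottom-row=4; cleared 0 line(s) (total 0); column heights now [0 0 3 4 6 6 6], max=6
Drop 4: J rot1 at col 4 lands with bottom-row=6; cleared 0 line(s) (total 0); column heights now [0 0 3 4 9 9 6], max=9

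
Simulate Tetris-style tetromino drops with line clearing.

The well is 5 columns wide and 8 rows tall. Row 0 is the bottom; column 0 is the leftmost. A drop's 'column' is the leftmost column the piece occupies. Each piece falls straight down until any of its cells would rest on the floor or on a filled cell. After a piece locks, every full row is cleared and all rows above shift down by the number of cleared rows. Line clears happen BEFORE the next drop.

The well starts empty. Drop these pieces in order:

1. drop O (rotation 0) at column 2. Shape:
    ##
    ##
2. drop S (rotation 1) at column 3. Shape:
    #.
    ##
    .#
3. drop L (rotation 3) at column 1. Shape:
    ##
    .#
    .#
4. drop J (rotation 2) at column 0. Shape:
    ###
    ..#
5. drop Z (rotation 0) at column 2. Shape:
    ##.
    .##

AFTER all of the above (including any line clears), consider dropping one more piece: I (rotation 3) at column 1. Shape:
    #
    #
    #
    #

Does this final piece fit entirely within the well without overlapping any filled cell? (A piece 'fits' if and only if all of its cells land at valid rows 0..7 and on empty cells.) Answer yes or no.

Drop 1: O rot0 at col 2 lands with bottom-row=0; cleared 0 line(s) (total 0); column heights now [0 0 2 2 0], max=2
Drop 2: S rot1 at col 3 lands with bottom-row=1; cleared 0 line(s) (total 0); column heights now [0 0 2 4 3], max=4
Drop 3: L rot3 at col 1 lands with bottom-row=2; cleared 0 line(s) (total 0); column heights now [0 5 5 4 3], max=5
Drop 4: J rot2 at col 0 lands with bottom-row=5; cleared 0 line(s) (total 0); column heights now [7 7 7 4 3], max=7
Drop 5: Z rot0 at col 2 lands with bottom-row=6; cleared 1 line(s) (total 1); column heights now [0 5 7 7 3], max=7
Test piece I rot3 at col 1 (width 1): heights before test = [0 5 7 7 3]; fits = False

Answer: no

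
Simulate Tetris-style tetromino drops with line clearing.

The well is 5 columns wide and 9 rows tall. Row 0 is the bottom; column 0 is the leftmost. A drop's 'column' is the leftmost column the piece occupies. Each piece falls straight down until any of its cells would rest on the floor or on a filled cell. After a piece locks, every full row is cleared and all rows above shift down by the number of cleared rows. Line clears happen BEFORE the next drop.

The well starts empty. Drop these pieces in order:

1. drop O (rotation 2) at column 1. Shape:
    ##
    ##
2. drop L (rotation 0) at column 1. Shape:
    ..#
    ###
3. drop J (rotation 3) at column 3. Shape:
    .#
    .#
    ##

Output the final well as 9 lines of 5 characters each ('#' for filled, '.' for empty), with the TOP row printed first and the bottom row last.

Drop 1: O rot2 at col 1 lands with bottom-row=0; cleared 0 line(s) (total 0); column heights now [0 2 2 0 0], max=2
Drop 2: L rot0 at col 1 lands with bottom-row=2; cleared 0 line(s) (total 0); column heights now [0 3 3 4 0], max=4
Drop 3: J rot3 at col 3 lands with bottom-row=4; cleared 0 line(s) (total 0); column heights now [0 3 3 5 7], max=7

Answer: .....
.....
....#
....#
...##
...#.
.###.
.##..
.##..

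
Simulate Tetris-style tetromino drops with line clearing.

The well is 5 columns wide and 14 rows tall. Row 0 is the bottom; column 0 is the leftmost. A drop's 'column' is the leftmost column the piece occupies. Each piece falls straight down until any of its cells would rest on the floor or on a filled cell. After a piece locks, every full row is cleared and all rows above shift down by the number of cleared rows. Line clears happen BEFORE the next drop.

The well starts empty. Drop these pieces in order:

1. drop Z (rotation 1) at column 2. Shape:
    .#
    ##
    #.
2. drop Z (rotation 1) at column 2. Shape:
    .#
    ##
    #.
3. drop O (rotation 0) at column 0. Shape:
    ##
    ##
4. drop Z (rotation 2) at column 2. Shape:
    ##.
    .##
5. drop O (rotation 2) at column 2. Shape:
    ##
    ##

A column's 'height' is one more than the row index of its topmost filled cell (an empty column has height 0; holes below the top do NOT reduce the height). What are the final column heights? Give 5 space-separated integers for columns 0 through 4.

Answer: 2 2 9 9 6

Derivation:
Drop 1: Z rot1 at col 2 lands with bottom-row=0; cleared 0 line(s) (total 0); column heights now [0 0 2 3 0], max=3
Drop 2: Z rot1 at col 2 lands with bottom-row=2; cleared 0 line(s) (total 0); column heights now [0 0 4 5 0], max=5
Drop 3: O rot0 at col 0 lands with bottom-row=0; cleared 0 line(s) (total 0); column heights now [2 2 4 5 0], max=5
Drop 4: Z rot2 at col 2 lands with bottom-row=5; cleared 0 line(s) (total 0); column heights now [2 2 7 7 6], max=7
Drop 5: O rot2 at col 2 lands with bottom-row=7; cleared 0 line(s) (total 0); column heights now [2 2 9 9 6], max=9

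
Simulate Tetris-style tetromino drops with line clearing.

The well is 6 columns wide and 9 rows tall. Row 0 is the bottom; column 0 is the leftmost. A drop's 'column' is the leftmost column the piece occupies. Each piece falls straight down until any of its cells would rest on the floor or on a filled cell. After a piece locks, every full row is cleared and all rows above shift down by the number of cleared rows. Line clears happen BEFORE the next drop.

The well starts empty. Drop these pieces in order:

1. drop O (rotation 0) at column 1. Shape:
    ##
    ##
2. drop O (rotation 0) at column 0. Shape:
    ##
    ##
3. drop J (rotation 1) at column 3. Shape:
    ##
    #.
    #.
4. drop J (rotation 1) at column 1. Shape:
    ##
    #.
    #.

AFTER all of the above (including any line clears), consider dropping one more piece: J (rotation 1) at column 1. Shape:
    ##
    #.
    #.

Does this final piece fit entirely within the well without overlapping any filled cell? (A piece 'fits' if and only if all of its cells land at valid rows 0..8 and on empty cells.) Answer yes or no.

Drop 1: O rot0 at col 1 lands with bottom-row=0; cleared 0 line(s) (total 0); column heights now [0 2 2 0 0 0], max=2
Drop 2: O rot0 at col 0 lands with bottom-row=2; cleared 0 line(s) (total 0); column heights now [4 4 2 0 0 0], max=4
Drop 3: J rot1 at col 3 lands with bottom-row=0; cleared 0 line(s) (total 0); column heights now [4 4 2 3 3 0], max=4
Drop 4: J rot1 at col 1 lands with bottom-row=4; cleared 0 line(s) (total 0); column heights now [4 7 7 3 3 0], max=7
Test piece J rot1 at col 1 (width 2): heights before test = [4 7 7 3 3 0]; fits = False

Answer: no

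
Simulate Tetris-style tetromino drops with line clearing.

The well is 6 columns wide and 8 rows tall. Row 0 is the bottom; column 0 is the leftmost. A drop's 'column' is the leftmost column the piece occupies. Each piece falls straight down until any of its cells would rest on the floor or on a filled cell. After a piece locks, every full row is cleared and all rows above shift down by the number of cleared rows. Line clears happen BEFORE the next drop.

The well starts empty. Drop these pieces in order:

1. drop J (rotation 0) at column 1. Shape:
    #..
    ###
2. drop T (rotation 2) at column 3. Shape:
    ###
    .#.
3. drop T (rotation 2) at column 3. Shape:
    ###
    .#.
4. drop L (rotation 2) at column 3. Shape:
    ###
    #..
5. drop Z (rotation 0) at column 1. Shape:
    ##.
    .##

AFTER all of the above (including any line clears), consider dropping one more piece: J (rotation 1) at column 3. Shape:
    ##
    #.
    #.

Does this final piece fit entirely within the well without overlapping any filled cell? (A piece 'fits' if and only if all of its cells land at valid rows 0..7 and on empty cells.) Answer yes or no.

Answer: no

Derivation:
Drop 1: J rot0 at col 1 lands with bottom-row=0; cleared 0 line(s) (total 0); column heights now [0 2 1 1 0 0], max=2
Drop 2: T rot2 at col 3 lands with bottom-row=0; cleared 0 line(s) (total 0); column heights now [0 2 1 2 2 2], max=2
Drop 3: T rot2 at col 3 lands with bottom-row=2; cleared 0 line(s) (total 0); column heights now [0 2 1 4 4 4], max=4
Drop 4: L rot2 at col 3 lands with bottom-row=4; cleared 0 line(s) (total 0); column heights now [0 2 1 6 6 6], max=6
Drop 5: Z rot0 at col 1 lands with bottom-row=6; cleared 0 line(s) (total 0); column heights now [0 8 8 7 6 6], max=8
Test piece J rot1 at col 3 (width 2): heights before test = [0 8 8 7 6 6]; fits = False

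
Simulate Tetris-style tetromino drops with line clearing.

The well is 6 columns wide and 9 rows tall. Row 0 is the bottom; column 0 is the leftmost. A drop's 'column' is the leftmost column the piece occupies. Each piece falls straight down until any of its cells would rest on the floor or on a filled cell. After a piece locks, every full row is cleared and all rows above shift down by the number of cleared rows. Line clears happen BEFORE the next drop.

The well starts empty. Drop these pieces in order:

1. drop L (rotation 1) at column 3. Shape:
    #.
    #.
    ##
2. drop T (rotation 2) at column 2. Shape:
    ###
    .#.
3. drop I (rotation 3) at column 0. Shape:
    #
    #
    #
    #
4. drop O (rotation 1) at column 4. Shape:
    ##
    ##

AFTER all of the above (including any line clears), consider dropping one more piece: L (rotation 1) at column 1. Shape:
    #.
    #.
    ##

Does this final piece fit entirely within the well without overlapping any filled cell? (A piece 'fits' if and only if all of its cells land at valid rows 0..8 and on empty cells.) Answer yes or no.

Drop 1: L rot1 at col 3 lands with bottom-row=0; cleared 0 line(s) (total 0); column heights now [0 0 0 3 1 0], max=3
Drop 2: T rot2 at col 2 lands with bottom-row=3; cleared 0 line(s) (total 0); column heights now [0 0 5 5 5 0], max=5
Drop 3: I rot3 at col 0 lands with bottom-row=0; cleared 0 line(s) (total 0); column heights now [4 0 5 5 5 0], max=5
Drop 4: O rot1 at col 4 lands with bottom-row=5; cleared 0 line(s) (total 0); column heights now [4 0 5 5 7 7], max=7
Test piece L rot1 at col 1 (width 2): heights before test = [4 0 5 5 7 7]; fits = True

Answer: yes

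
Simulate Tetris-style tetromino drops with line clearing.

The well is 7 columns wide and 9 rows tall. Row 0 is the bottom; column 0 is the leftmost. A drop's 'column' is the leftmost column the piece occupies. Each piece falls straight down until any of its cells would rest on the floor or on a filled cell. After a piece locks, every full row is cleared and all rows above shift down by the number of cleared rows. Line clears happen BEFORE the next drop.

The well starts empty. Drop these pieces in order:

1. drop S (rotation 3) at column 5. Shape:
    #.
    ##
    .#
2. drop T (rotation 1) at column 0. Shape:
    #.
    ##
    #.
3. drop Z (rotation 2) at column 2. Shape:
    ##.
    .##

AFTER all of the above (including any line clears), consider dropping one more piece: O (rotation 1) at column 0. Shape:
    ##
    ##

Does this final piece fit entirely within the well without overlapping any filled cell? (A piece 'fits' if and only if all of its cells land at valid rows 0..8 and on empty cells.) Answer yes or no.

Drop 1: S rot3 at col 5 lands with bottom-row=0; cleared 0 line(s) (total 0); column heights now [0 0 0 0 0 3 2], max=3
Drop 2: T rot1 at col 0 lands with bottom-row=0; cleared 0 line(s) (total 0); column heights now [3 2 0 0 0 3 2], max=3
Drop 3: Z rot2 at col 2 lands with bottom-row=0; cleared 0 line(s) (total 0); column heights now [3 2 2 2 1 3 2], max=3
Test piece O rot1 at col 0 (width 2): heights before test = [3 2 2 2 1 3 2]; fits = True

Answer: yes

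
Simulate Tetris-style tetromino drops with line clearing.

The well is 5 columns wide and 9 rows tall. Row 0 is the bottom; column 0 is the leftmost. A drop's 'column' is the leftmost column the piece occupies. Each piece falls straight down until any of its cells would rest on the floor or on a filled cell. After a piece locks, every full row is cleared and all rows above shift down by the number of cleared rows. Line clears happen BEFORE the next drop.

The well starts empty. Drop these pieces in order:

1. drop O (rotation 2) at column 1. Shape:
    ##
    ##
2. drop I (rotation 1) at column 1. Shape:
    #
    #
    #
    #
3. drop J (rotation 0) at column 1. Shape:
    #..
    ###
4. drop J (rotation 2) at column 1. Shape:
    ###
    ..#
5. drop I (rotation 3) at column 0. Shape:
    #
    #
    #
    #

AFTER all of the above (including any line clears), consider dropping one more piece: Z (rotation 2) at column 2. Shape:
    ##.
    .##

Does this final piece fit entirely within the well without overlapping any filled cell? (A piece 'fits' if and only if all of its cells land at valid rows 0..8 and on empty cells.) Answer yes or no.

Answer: no

Derivation:
Drop 1: O rot2 at col 1 lands with bottom-row=0; cleared 0 line(s) (total 0); column heights now [0 2 2 0 0], max=2
Drop 2: I rot1 at col 1 lands with bottom-row=2; cleared 0 line(s) (total 0); column heights now [0 6 2 0 0], max=6
Drop 3: J rot0 at col 1 lands with bottom-row=6; cleared 0 line(s) (total 0); column heights now [0 8 7 7 0], max=8
Drop 4: J rot2 at col 1 lands with bottom-row=7; cleared 0 line(s) (total 0); column heights now [0 9 9 9 0], max=9
Drop 5: I rot3 at col 0 lands with bottom-row=0; cleared 0 line(s) (total 0); column heights now [4 9 9 9 0], max=9
Test piece Z rot2 at col 2 (width 3): heights before test = [4 9 9 9 0]; fits = False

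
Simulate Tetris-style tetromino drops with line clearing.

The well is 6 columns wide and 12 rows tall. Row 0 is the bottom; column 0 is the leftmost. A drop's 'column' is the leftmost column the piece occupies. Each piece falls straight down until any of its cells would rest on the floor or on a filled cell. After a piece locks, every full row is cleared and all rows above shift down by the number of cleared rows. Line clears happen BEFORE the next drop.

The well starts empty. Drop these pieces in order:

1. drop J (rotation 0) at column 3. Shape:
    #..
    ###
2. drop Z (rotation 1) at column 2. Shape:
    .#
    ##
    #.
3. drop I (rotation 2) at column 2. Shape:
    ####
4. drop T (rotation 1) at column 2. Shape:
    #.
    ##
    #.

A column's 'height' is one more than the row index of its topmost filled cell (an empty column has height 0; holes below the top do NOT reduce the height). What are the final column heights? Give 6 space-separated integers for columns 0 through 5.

Answer: 0 0 8 7 5 5

Derivation:
Drop 1: J rot0 at col 3 lands with bottom-row=0; cleared 0 line(s) (total 0); column heights now [0 0 0 2 1 1], max=2
Drop 2: Z rot1 at col 2 lands with bottom-row=1; cleared 0 line(s) (total 0); column heights now [0 0 3 4 1 1], max=4
Drop 3: I rot2 at col 2 lands with bottom-row=4; cleared 0 line(s) (total 0); column heights now [0 0 5 5 5 5], max=5
Drop 4: T rot1 at col 2 lands with bottom-row=5; cleared 0 line(s) (total 0); column heights now [0 0 8 7 5 5], max=8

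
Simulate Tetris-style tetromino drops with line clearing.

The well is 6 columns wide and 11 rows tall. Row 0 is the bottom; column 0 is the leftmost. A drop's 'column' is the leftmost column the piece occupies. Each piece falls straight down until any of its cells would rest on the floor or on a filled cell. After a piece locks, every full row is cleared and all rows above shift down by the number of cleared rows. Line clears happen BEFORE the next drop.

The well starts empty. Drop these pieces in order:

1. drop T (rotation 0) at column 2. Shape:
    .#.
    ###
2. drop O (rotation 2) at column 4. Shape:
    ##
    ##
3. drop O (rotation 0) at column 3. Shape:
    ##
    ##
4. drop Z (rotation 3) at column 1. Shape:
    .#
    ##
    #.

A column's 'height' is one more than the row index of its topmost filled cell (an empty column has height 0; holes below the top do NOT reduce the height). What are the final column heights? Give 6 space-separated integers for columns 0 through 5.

Drop 1: T rot0 at col 2 lands with bottom-row=0; cleared 0 line(s) (total 0); column heights now [0 0 1 2 1 0], max=2
Drop 2: O rot2 at col 4 lands with bottom-row=1; cleared 0 line(s) (total 0); column heights now [0 0 1 2 3 3], max=3
Drop 3: O rot0 at col 3 lands with bottom-row=3; cleared 0 line(s) (total 0); column heights now [0 0 1 5 5 3], max=5
Drop 4: Z rot3 at col 1 lands with bottom-row=0; cleared 0 line(s) (total 0); column heights now [0 2 3 5 5 3], max=5

Answer: 0 2 3 5 5 3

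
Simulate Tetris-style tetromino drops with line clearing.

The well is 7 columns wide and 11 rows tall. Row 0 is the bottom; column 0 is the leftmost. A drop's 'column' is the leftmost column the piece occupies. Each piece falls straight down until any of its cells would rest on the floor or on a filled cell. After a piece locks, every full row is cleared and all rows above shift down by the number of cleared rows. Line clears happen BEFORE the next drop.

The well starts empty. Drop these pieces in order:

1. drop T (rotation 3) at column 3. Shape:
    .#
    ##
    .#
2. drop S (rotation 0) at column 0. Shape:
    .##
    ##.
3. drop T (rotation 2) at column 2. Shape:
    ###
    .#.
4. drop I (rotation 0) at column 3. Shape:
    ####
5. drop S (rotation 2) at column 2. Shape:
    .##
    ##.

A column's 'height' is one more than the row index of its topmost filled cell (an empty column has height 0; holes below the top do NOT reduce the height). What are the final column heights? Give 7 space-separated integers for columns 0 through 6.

Answer: 1 2 6 7 7 5 5

Derivation:
Drop 1: T rot3 at col 3 lands with bottom-row=0; cleared 0 line(s) (total 0); column heights now [0 0 0 2 3 0 0], max=3
Drop 2: S rot0 at col 0 lands with bottom-row=0; cleared 0 line(s) (total 0); column heights now [1 2 2 2 3 0 0], max=3
Drop 3: T rot2 at col 2 lands with bottom-row=2; cleared 0 line(s) (total 0); column heights now [1 2 4 4 4 0 0], max=4
Drop 4: I rot0 at col 3 lands with bottom-row=4; cleared 0 line(s) (total 0); column heights now [1 2 4 5 5 5 5], max=5
Drop 5: S rot2 at col 2 lands with bottom-row=5; cleared 0 line(s) (total 0); column heights now [1 2 6 7 7 5 5], max=7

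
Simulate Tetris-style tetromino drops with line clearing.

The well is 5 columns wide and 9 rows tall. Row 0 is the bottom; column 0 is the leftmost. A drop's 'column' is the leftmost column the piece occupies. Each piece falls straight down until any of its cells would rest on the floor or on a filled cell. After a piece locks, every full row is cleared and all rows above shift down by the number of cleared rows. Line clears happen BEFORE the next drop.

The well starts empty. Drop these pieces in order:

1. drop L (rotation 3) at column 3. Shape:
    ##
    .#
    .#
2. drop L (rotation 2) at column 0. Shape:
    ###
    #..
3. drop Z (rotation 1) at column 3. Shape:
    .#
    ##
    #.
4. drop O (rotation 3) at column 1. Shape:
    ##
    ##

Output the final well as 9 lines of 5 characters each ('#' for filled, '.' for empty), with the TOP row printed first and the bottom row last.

Drop 1: L rot3 at col 3 lands with bottom-row=0; cleared 0 line(s) (total 0); column heights now [0 0 0 3 3], max=3
Drop 2: L rot2 at col 0 lands with bottom-row=0; cleared 0 line(s) (total 0); column heights now [2 2 2 3 3], max=3
Drop 3: Z rot1 at col 3 lands with bottom-row=3; cleared 0 line(s) (total 0); column heights now [2 2 2 5 6], max=6
Drop 4: O rot3 at col 1 lands with bottom-row=2; cleared 0 line(s) (total 0); column heights now [2 4 4 5 6], max=6

Answer: .....
.....
.....
....#
...##
.###.
.####
###.#
#...#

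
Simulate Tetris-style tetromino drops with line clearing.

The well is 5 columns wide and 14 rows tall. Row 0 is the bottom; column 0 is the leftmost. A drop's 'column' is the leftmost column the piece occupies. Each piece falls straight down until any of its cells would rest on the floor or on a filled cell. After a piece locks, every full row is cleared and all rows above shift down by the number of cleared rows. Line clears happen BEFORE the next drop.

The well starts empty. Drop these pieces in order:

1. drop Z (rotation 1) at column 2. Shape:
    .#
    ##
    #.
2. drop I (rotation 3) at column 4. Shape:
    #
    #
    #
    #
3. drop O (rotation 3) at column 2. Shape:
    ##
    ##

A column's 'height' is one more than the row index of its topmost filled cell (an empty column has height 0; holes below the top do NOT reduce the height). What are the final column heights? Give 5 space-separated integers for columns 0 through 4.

Answer: 0 0 5 5 4

Derivation:
Drop 1: Z rot1 at col 2 lands with bottom-row=0; cleared 0 line(s) (total 0); column heights now [0 0 2 3 0], max=3
Drop 2: I rot3 at col 4 lands with bottom-row=0; cleared 0 line(s) (total 0); column heights now [0 0 2 3 4], max=4
Drop 3: O rot3 at col 2 lands with bottom-row=3; cleared 0 line(s) (total 0); column heights now [0 0 5 5 4], max=5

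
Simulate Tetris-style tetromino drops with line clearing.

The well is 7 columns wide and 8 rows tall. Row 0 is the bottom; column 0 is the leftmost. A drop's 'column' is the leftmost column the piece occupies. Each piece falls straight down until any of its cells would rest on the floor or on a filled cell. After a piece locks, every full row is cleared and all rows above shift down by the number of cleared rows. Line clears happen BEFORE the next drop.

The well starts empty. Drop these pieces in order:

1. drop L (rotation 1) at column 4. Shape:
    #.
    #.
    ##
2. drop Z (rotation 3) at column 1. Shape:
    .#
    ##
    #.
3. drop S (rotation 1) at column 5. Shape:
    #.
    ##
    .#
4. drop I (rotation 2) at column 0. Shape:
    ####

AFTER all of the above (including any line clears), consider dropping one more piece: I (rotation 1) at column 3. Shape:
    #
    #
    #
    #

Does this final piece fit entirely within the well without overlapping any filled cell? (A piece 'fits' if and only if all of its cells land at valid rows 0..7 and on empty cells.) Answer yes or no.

Answer: yes

Derivation:
Drop 1: L rot1 at col 4 lands with bottom-row=0; cleared 0 line(s) (total 0); column heights now [0 0 0 0 3 1 0], max=3
Drop 2: Z rot3 at col 1 lands with bottom-row=0; cleared 0 line(s) (total 0); column heights now [0 2 3 0 3 1 0], max=3
Drop 3: S rot1 at col 5 lands with bottom-row=0; cleared 0 line(s) (total 0); column heights now [0 2 3 0 3 3 2], max=3
Drop 4: I rot2 at col 0 lands with bottom-row=3; cleared 0 line(s) (total 0); column heights now [4 4 4 4 3 3 2], max=4
Test piece I rot1 at col 3 (width 1): heights before test = [4 4 4 4 3 3 2]; fits = True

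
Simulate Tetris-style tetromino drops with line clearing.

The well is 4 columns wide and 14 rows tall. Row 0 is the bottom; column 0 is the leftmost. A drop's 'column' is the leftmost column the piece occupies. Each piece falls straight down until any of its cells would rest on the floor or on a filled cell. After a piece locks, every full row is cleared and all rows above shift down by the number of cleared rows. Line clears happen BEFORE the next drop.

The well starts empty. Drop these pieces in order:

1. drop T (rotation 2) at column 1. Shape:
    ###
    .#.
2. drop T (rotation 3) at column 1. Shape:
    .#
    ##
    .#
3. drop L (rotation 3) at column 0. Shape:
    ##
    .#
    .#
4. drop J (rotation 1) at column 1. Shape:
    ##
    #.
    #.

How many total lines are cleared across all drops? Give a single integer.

Answer: 0

Derivation:
Drop 1: T rot2 at col 1 lands with bottom-row=0; cleared 0 line(s) (total 0); column heights now [0 2 2 2], max=2
Drop 2: T rot3 at col 1 lands with bottom-row=2; cleared 0 line(s) (total 0); column heights now [0 4 5 2], max=5
Drop 3: L rot3 at col 0 lands with bottom-row=4; cleared 0 line(s) (total 0); column heights now [7 7 5 2], max=7
Drop 4: J rot1 at col 1 lands with bottom-row=7; cleared 0 line(s) (total 0); column heights now [7 10 10 2], max=10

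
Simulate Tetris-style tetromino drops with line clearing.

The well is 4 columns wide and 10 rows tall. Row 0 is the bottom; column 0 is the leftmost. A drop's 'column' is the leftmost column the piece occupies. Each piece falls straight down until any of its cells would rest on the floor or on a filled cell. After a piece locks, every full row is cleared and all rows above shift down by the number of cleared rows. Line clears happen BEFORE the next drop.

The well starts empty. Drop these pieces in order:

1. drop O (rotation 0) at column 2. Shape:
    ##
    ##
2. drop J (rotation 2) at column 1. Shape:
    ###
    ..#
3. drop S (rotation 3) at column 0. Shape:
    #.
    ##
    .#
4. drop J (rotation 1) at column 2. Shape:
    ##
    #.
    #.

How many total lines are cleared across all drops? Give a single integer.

Drop 1: O rot0 at col 2 lands with bottom-row=0; cleared 0 line(s) (total 0); column heights now [0 0 2 2], max=2
Drop 2: J rot2 at col 1 lands with bottom-row=2; cleared 0 line(s) (total 0); column heights now [0 4 4 4], max=4
Drop 3: S rot3 at col 0 lands with bottom-row=4; cleared 0 line(s) (total 0); column heights now [7 6 4 4], max=7
Drop 4: J rot1 at col 2 lands with bottom-row=4; cleared 0 line(s) (total 0); column heights now [7 6 7 7], max=7

Answer: 0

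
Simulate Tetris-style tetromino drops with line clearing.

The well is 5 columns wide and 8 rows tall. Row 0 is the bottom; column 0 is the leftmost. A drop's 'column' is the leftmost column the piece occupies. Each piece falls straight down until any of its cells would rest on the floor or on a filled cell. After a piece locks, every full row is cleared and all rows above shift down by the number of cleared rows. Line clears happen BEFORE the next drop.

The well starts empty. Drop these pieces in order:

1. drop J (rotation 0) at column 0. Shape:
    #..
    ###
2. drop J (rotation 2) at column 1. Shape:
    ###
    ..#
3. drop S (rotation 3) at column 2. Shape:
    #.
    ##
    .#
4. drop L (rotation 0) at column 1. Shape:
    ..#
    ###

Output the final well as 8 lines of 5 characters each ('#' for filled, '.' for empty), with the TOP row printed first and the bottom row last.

Drop 1: J rot0 at col 0 lands with bottom-row=0; cleared 0 line(s) (total 0); column heights now [2 1 1 0 0], max=2
Drop 2: J rot2 at col 1 lands with bottom-row=0; cleared 0 line(s) (total 0); column heights now [2 2 2 2 0], max=2
Drop 3: S rot3 at col 2 lands with bottom-row=2; cleared 0 line(s) (total 0); column heights now [2 2 5 4 0], max=5
Drop 4: L rot0 at col 1 lands with bottom-row=5; cleared 0 line(s) (total 0); column heights now [2 6 6 7 0], max=7

Answer: .....
...#.
.###.
..#..
..##.
...#.
####.
####.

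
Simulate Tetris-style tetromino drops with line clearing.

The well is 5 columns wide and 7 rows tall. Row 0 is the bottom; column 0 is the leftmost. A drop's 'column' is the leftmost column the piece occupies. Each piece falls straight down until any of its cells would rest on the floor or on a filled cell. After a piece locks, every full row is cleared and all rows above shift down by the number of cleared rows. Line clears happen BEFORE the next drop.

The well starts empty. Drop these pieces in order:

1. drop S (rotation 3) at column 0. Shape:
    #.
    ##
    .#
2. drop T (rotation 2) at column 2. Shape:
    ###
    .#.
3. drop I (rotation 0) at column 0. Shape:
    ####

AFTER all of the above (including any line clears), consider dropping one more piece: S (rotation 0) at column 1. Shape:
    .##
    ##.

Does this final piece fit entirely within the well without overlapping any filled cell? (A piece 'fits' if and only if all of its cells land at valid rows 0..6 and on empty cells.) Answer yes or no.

Answer: yes

Derivation:
Drop 1: S rot3 at col 0 lands with bottom-row=0; cleared 0 line(s) (total 0); column heights now [3 2 0 0 0], max=3
Drop 2: T rot2 at col 2 lands with bottom-row=0; cleared 1 line(s) (total 1); column heights now [2 1 0 1 0], max=2
Drop 3: I rot0 at col 0 lands with bottom-row=2; cleared 0 line(s) (total 1); column heights now [3 3 3 3 0], max=3
Test piece S rot0 at col 1 (width 3): heights before test = [3 3 3 3 0]; fits = True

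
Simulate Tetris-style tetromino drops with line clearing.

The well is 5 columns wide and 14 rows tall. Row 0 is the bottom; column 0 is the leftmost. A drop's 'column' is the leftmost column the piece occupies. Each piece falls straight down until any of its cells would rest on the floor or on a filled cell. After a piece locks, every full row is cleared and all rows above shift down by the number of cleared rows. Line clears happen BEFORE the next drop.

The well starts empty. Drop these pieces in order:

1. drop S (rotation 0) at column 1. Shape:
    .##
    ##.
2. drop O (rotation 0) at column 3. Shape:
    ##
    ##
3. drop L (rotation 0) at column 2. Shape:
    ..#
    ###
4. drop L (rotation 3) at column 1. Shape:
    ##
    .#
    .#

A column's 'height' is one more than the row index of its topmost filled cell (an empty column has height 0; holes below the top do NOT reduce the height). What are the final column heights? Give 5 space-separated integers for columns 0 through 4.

Drop 1: S rot0 at col 1 lands with bottom-row=0; cleared 0 line(s) (total 0); column heights now [0 1 2 2 0], max=2
Drop 2: O rot0 at col 3 lands with bottom-row=2; cleared 0 line(s) (total 0); column heights now [0 1 2 4 4], max=4
Drop 3: L rot0 at col 2 lands with bottom-row=4; cleared 0 line(s) (total 0); column heights now [0 1 5 5 6], max=6
Drop 4: L rot3 at col 1 lands with bottom-row=5; cleared 0 line(s) (total 0); column heights now [0 8 8 5 6], max=8

Answer: 0 8 8 5 6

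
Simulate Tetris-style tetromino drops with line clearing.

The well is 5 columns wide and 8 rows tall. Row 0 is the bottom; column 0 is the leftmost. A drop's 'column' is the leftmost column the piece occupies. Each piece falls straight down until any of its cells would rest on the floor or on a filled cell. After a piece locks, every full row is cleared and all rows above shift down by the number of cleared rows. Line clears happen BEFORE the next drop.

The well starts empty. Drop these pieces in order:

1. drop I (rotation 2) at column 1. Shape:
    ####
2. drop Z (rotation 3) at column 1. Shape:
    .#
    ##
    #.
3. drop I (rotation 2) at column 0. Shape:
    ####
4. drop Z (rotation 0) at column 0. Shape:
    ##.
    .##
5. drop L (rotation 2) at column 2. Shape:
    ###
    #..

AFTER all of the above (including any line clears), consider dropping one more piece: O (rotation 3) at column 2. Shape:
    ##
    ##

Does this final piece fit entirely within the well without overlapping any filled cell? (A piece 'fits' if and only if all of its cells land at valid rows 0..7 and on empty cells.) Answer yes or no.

Drop 1: I rot2 at col 1 lands with bottom-row=0; cleared 0 line(s) (total 0); column heights now [0 1 1 1 1], max=1
Drop 2: Z rot3 at col 1 lands with bottom-row=1; cleared 0 line(s) (total 0); column heights now [0 3 4 1 1], max=4
Drop 3: I rot2 at col 0 lands with bottom-row=4; cleared 0 line(s) (total 0); column heights now [5 5 5 5 1], max=5
Drop 4: Z rot0 at col 0 lands with bottom-row=5; cleared 0 line(s) (total 0); column heights now [7 7 6 5 1], max=7
Drop 5: L rot2 at col 2 lands with bottom-row=6; cleared 0 line(s) (total 0); column heights now [7 7 8 8 8], max=8
Test piece O rot3 at col 2 (width 2): heights before test = [7 7 8 8 8]; fits = False

Answer: no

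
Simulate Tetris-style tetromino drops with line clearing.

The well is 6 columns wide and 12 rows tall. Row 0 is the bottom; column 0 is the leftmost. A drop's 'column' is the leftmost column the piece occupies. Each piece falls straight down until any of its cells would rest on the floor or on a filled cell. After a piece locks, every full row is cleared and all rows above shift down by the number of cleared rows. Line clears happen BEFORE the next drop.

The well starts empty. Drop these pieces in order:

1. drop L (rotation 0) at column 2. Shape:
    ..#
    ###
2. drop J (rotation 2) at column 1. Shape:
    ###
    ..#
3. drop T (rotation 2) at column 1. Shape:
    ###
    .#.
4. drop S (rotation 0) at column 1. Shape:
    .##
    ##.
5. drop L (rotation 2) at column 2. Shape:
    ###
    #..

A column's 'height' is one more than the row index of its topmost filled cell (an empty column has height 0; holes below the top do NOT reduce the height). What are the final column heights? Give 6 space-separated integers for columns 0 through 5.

Answer: 0 6 9 9 9 0

Derivation:
Drop 1: L rot0 at col 2 lands with bottom-row=0; cleared 0 line(s) (total 0); column heights now [0 0 1 1 2 0], max=2
Drop 2: J rot2 at col 1 lands with bottom-row=1; cleared 0 line(s) (total 0); column heights now [0 3 3 3 2 0], max=3
Drop 3: T rot2 at col 1 lands with bottom-row=3; cleared 0 line(s) (total 0); column heights now [0 5 5 5 2 0], max=5
Drop 4: S rot0 at col 1 lands with bottom-row=5; cleared 0 line(s) (total 0); column heights now [0 6 7 7 2 0], max=7
Drop 5: L rot2 at col 2 lands with bottom-row=7; cleared 0 line(s) (total 0); column heights now [0 6 9 9 9 0], max=9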